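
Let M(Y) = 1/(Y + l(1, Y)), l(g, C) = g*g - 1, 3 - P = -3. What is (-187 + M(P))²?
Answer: 1256641/36 ≈ 34907.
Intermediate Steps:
P = 6 (P = 3 - 1*(-3) = 3 + 3 = 6)
l(g, C) = -1 + g² (l(g, C) = g² - 1 = -1 + g²)
M(Y) = 1/Y (M(Y) = 1/(Y + (-1 + 1²)) = 1/(Y + (-1 + 1)) = 1/(Y + 0) = 1/Y)
(-187 + M(P))² = (-187 + 1/6)² = (-187 + ⅙)² = (-1121/6)² = 1256641/36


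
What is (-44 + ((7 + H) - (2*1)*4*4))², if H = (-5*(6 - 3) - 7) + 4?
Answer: 7569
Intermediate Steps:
H = -18 (H = (-5*3 - 7) + 4 = (-15 - 7) + 4 = -22 + 4 = -18)
(-44 + ((7 + H) - (2*1)*4*4))² = (-44 + ((7 - 18) - (2*1)*4*4))² = (-44 + (-11 - 2*4*4))² = (-44 + (-11 - 8*4))² = (-44 + (-11 - 1*32))² = (-44 + (-11 - 32))² = (-44 - 43)² = (-87)² = 7569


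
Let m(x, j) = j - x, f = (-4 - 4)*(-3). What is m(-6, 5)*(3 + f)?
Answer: 297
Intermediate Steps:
f = 24 (f = -8*(-3) = 24)
m(-6, 5)*(3 + f) = (5 - 1*(-6))*(3 + 24) = (5 + 6)*27 = 11*27 = 297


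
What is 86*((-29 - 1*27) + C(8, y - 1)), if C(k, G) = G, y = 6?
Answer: -4386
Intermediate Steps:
86*((-29 - 1*27) + C(8, y - 1)) = 86*((-29 - 1*27) + (6 - 1)) = 86*((-29 - 27) + 5) = 86*(-56 + 5) = 86*(-51) = -4386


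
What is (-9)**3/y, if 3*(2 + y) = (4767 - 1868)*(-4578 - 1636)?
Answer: 2187/18014392 ≈ 0.00012140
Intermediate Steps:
y = -18014392/3 (y = -2 + ((4767 - 1868)*(-4578 - 1636))/3 = -2 + (2899*(-6214))/3 = -2 + (1/3)*(-18014386) = -2 - 18014386/3 = -18014392/3 ≈ -6.0048e+6)
(-9)**3/y = (-9)**3/(-18014392/3) = -729*(-3/18014392) = 2187/18014392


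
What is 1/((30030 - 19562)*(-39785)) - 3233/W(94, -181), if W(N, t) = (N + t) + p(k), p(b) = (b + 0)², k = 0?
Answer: 1346445505453/36232836060 ≈ 37.161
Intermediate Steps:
p(b) = b²
W(N, t) = N + t (W(N, t) = (N + t) + 0² = (N + t) + 0 = N + t)
1/((30030 - 19562)*(-39785)) - 3233/W(94, -181) = 1/((30030 - 19562)*(-39785)) - 3233/(94 - 181) = -1/39785/10468 - 3233/(-87) = (1/10468)*(-1/39785) - 3233*(-1/87) = -1/416469380 + 3233/87 = 1346445505453/36232836060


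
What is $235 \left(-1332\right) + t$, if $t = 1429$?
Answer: $-311591$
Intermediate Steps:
$235 \left(-1332\right) + t = 235 \left(-1332\right) + 1429 = -313020 + 1429 = -311591$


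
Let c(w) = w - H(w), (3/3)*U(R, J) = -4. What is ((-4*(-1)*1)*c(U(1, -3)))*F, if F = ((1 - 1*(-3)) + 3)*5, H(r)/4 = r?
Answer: 1680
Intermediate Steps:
U(R, J) = -4
H(r) = 4*r
c(w) = -3*w (c(w) = w - 4*w = -3*w)
F = 35 (F = ((1 + 3) + 3)*5 = (4 + 3)*5 = 7*5 = 35)
((-4*(-1)*1)*c(U(1, -3)))*F = ((-4*(-1)*1)*(-3*(-4)))*35 = ((4*1)*12)*35 = (4*12)*35 = 48*35 = 1680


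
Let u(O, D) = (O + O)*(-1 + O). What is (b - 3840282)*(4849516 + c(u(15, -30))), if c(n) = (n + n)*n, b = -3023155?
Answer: -35705768120092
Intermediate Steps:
u(O, D) = 2*O*(-1 + O) (u(O, D) = (2*O)*(-1 + O) = 2*O*(-1 + O))
c(n) = 2*n² (c(n) = (2*n)*n = 2*n²)
(b - 3840282)*(4849516 + c(u(15, -30))) = (-3023155 - 3840282)*(4849516 + 2*(2*15*(-1 + 15))²) = -6863437*(4849516 + 2*(2*15*14)²) = -6863437*(4849516 + 2*420²) = -6863437*(4849516 + 2*176400) = -6863437*(4849516 + 352800) = -6863437*5202316 = -35705768120092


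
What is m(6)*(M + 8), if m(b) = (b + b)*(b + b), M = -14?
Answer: -864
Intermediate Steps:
m(b) = 4*b² (m(b) = (2*b)*(2*b) = 4*b²)
m(6)*(M + 8) = (4*6²)*(-14 + 8) = (4*36)*(-6) = 144*(-6) = -864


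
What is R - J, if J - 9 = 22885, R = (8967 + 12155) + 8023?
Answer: 6251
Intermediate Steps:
R = 29145 (R = 21122 + 8023 = 29145)
J = 22894 (J = 9 + 22885 = 22894)
R - J = 29145 - 1*22894 = 29145 - 22894 = 6251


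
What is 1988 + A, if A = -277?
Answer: 1711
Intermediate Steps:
1988 + A = 1988 - 277 = 1711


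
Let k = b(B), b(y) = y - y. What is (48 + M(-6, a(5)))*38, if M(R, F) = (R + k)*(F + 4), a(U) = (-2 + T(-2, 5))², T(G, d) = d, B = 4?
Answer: -1140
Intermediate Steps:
b(y) = 0
a(U) = 9 (a(U) = (-2 + 5)² = 3² = 9)
k = 0
M(R, F) = R*(4 + F) (M(R, F) = (R + 0)*(F + 4) = R*(4 + F))
(48 + M(-6, a(5)))*38 = (48 - 6*(4 + 9))*38 = (48 - 6*13)*38 = (48 - 78)*38 = -30*38 = -1140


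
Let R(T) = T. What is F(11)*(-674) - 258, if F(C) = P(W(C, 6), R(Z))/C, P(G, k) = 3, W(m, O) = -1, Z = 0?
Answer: -4860/11 ≈ -441.82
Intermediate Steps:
F(C) = 3/C
F(11)*(-674) - 258 = (3/11)*(-674) - 258 = -2022/11 - 258 = -4860/11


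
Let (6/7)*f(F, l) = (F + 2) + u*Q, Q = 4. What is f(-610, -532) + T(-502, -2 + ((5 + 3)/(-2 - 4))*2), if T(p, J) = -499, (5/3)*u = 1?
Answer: -18083/15 ≈ -1205.5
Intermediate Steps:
u = ⅗ (u = (⅗)*1 = ⅗ ≈ 0.60000)
f(F, l) = 77/15 + 7*F/6 (f(F, l) = 7*((F + 2) + (⅗)*4)/6 = 7*((2 + F) + 12/5)/6 = 7*(22/5 + F)/6 = 77/15 + 7*F/6)
f(-610, -532) + T(-502, -2 + ((5 + 3)/(-2 - 4))*2) = (77/15 + (7/6)*(-610)) - 499 = (77/15 - 2135/3) - 499 = -10598/15 - 499 = -18083/15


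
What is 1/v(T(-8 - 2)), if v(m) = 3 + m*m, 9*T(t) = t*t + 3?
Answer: 81/10852 ≈ 0.0074641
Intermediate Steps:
T(t) = ⅓ + t²/9 (T(t) = (t*t + 3)/9 = (t² + 3)/9 = (3 + t²)/9 = ⅓ + t²/9)
v(m) = 3 + m²
1/v(T(-8 - 2)) = 1/(3 + (⅓ + (-8 - 2)²/9)²) = 1/(3 + (⅓ + (⅑)*(-10)²)²) = 1/(3 + (⅓ + (⅑)*100)²) = 1/(3 + (⅓ + 100/9)²) = 1/(3 + (103/9)²) = 1/(3 + 10609/81) = 1/(10852/81) = 81/10852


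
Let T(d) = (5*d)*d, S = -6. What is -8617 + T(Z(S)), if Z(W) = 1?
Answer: -8612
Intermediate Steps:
T(d) = 5*d**2
-8617 + T(Z(S)) = -8617 + 5*1**2 = -8617 + 5*1 = -8617 + 5 = -8612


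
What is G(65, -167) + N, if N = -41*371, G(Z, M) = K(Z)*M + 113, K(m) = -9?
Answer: -13595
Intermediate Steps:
G(Z, M) = 113 - 9*M (G(Z, M) = -9*M + 113 = 113 - 9*M)
N = -15211
G(65, -167) + N = (113 - 9*(-167)) - 15211 = (113 + 1503) - 15211 = 1616 - 15211 = -13595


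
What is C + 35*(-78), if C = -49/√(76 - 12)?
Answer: -21889/8 ≈ -2736.1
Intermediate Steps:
C = -49/8 (C = -49/(√64) = -49/8 ≈ -6.1250)
C + 35*(-78) = -49/8 + 35*(-78) = -49/8 - 2730 = -21889/8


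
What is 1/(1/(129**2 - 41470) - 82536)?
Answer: -24829/2049286345 ≈ -1.2116e-5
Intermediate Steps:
1/(1/(129**2 - 41470) - 82536) = 1/(1/(16641 - 41470) - 82536) = 1/(1/(-24829) - 82536) = 1/(-1/24829 - 82536) = 1/(-2049286345/24829) = -24829/2049286345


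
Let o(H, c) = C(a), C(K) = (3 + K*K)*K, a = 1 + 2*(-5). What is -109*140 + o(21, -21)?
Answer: -16016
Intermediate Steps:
a = -9 (a = 1 - 10 = -9)
C(K) = K*(3 + K²) (C(K) = (3 + K²)*K = K*(3 + K²))
o(H, c) = -756 (o(H, c) = -9*(3 + (-9)²) = -9*(3 + 81) = -9*84 = -756)
-109*140 + o(21, -21) = -109*140 - 756 = -15260 - 756 = -16016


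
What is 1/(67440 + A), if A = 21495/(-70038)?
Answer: 23346/1574447075 ≈ 1.4828e-5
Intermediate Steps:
A = -7165/23346 (A = 21495*(-1/70038) = -7165/23346 ≈ -0.30690)
1/(67440 + A) = 1/(67440 - 7165/23346) = 1/(1574447075/23346) = 23346/1574447075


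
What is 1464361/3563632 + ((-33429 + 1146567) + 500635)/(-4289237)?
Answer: 530098279021/15285262228784 ≈ 0.034680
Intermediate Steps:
1464361/3563632 + ((-33429 + 1146567) + 500635)/(-4289237) = 1464361*(1/3563632) + (1113138 + 500635)*(-1/4289237) = 1464361/3563632 + 1613773*(-1/4289237) = 1464361/3563632 - 1613773/4289237 = 530098279021/15285262228784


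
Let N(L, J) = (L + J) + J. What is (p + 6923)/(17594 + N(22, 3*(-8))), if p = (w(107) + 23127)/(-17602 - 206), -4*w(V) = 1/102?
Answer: 50290756057/127643185152 ≈ 0.39399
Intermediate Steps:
w(V) = -1/408 (w(V) = -¼/102 = -¼*1/102 = -1/408)
N(L, J) = L + 2*J (N(L, J) = (J + L) + J = L + 2*J)
p = -9435815/7265664 (p = (-1/408 + 23127)/(-17602 - 206) = (9435815/408)/(-17808) = (9435815/408)*(-1/17808) = -9435815/7265664 ≈ -1.2987)
(p + 6923)/(17594 + N(22, 3*(-8))) = (-9435815/7265664 + 6923)/(17594 + (22 + 2*(3*(-8)))) = 50290756057/(7265664*(17594 + (22 + 2*(-24)))) = 50290756057/(7265664*(17594 + (22 - 48))) = 50290756057/(7265664*(17594 - 26)) = (50290756057/7265664)/17568 = (50290756057/7265664)*(1/17568) = 50290756057/127643185152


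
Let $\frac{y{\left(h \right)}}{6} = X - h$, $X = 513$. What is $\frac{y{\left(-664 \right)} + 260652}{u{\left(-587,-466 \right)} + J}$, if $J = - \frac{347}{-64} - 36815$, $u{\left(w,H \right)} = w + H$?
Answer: $- \frac{1903744}{269245} \approx -7.0707$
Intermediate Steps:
$u{\left(w,H \right)} = H + w$
$J = - \frac{2355813}{64}$ ($J = - \frac{347 \left(-1\right)}{64} - 36815 = \left(-1\right) \left(- \frac{347}{64}\right) - 36815 = \frac{347}{64} - 36815 = - \frac{2355813}{64} \approx -36810.0$)
$y{\left(h \right)} = 3078 - 6 h$ ($y{\left(h \right)} = 6 \left(513 - h\right) = 3078 - 6 h$)
$\frac{y{\left(-664 \right)} + 260652}{u{\left(-587,-466 \right)} + J} = \frac{\left(3078 - -3984\right) + 260652}{\left(-466 - 587\right) - \frac{2355813}{64}} = \frac{\left(3078 + 3984\right) + 260652}{-1053 - \frac{2355813}{64}} = \frac{7062 + 260652}{- \frac{2423205}{64}} = 267714 \left(- \frac{64}{2423205}\right) = - \frac{1903744}{269245}$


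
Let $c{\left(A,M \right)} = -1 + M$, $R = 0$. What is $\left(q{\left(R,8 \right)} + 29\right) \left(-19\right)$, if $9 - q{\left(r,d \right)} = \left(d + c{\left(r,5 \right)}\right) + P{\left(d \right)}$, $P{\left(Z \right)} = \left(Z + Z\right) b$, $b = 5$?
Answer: $1026$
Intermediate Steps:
$P{\left(Z \right)} = 10 Z$ ($P{\left(Z \right)} = \left(Z + Z\right) 5 = 2 Z 5 = 10 Z$)
$q{\left(r,d \right)} = 5 - 11 d$ ($q{\left(r,d \right)} = 9 - \left(\left(d + \left(-1 + 5\right)\right) + 10 d\right) = 9 - \left(\left(d + 4\right) + 10 d\right) = 9 - \left(\left(4 + d\right) + 10 d\right) = 9 - \left(4 + 11 d\right) = 5 - 11 d$)
$\left(q{\left(R,8 \right)} + 29\right) \left(-19\right) = \left(\left(5 - 88\right) + 29\right) \left(-19\right) = \left(-83 + 29\right) \left(-19\right) = \left(-54\right) \left(-19\right) = 1026$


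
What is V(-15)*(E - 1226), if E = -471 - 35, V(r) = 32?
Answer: -55424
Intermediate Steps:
E = -506
V(-15)*(E - 1226) = 32*(-506 - 1226) = 32*(-1732) = -55424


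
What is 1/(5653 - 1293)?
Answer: 1/4360 ≈ 0.00022936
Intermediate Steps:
1/(5653 - 1293) = 1/4360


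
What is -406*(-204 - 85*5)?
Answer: 255374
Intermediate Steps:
-406*(-204 - 85*5) = -406*(-204 - 425) = -406*(-629) = 255374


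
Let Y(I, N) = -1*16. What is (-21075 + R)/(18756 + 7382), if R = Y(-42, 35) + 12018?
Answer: -9073/26138 ≈ -0.34712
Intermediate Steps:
Y(I, N) = -16
R = 12002 (R = -16 + 12018 = 12002)
(-21075 + R)/(18756 + 7382) = (-21075 + 12002)/(18756 + 7382) = -9073/26138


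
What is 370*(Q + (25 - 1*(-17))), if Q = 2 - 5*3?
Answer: 10730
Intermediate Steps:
Q = -13 (Q = 2 - 15 = -13)
370*(Q + (25 - 1*(-17))) = 370*(-13 + (25 - 1*(-17))) = 370*(-13 + (25 + 17)) = 370*(-13 + 42) = 370*29 = 10730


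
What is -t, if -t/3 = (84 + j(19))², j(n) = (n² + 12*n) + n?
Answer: 1436592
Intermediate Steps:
j(n) = n² + 13*n
t = -1436592 (t = -3*(84 + 19*(13 + 19))² = -3*(84 + 19*32)² = -3*(84 + 608)² = -3*692² = -3*478864 = -1436592)
-t = -1*(-1436592) = 1436592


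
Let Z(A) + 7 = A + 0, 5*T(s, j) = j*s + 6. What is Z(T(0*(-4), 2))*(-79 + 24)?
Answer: 319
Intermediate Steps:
T(s, j) = 6/5 + j*s/5 (T(s, j) = (j*s + 6)/5 = (6 + j*s)/5 = 6/5 + j*s/5)
Z(A) = -7 + A (Z(A) = -7 + (A + 0) = -7 + A)
Z(T(0*(-4), 2))*(-79 + 24) = (-7 + (6/5 + (⅕)*2*(0*(-4))))*(-79 + 24) = (-7 + (6/5 + (⅕)*2*0))*(-55) = (-7 + (6/5 + 0))*(-55) = (-7 + 6/5)*(-55) = -29/5*(-55) = 319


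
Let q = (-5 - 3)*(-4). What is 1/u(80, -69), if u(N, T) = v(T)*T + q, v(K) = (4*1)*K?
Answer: 1/19076 ≈ 5.2422e-5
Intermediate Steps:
v(K) = 4*K
q = 32 (q = -8*(-4) = 32)
u(N, T) = 32 + 4*T**2 (u(N, T) = (4*T)*T + 32 = 4*T**2 + 32 = 32 + 4*T**2)
1/u(80, -69) = 1/(32 + 4*(-69)**2) = 1/(32 + 4*4761) = 1/(32 + 19044) = 1/19076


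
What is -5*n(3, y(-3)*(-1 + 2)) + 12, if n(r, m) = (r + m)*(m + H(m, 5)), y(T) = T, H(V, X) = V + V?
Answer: 12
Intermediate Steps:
H(V, X) = 2*V
n(r, m) = 3*m*(m + r) (n(r, m) = (r + m)*(m + 2*m) = (m + r)*(3*m) = 3*m*(m + r))
-5*n(3, y(-3)*(-1 + 2)) + 12 = -15*(-3*(-1 + 2))*(-3*(-1 + 2) + 3) + 12 = -15*(-3*1)*(-3*1 + 3) + 12 = -15*(-3)*(-3 + 3) + 12 = -15*(-3)*0 + 12 = -5*0 + 12 = 0 + 12 = 12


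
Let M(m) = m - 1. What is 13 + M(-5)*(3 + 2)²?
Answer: -137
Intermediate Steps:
M(m) = -1 + m
13 + M(-5)*(3 + 2)² = 13 + (-1 - 5)*(3 + 2)² = 13 - 6*5² = 13 - 6*25 = 13 - 150 = -137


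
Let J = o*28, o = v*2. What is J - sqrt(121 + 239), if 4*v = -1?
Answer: -14 - 6*sqrt(10) ≈ -32.974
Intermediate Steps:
v = -1/4 (v = (1/4)*(-1) = -1/4 ≈ -0.25000)
o = -1/2 (o = -1/4*2 = -1/2 ≈ -0.50000)
J = -14 (J = -1/2*28 = -14)
J - sqrt(121 + 239) = -14 - sqrt(121 + 239) = -14 - sqrt(360) = -14 - 6*sqrt(10)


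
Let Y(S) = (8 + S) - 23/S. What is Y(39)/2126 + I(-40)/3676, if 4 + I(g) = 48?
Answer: 1287722/38098983 ≈ 0.033799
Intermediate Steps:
I(g) = 44 (I(g) = -4 + 48 = 44)
Y(S) = 8 + S - 23/S
Y(39)/2126 + I(-40)/3676 = (8 + 39 - 23/39)/2126 + 44/3676 = (8 + 39 - 23*1/39)*(1/2126) + 44*(1/3676) = (8 + 39 - 23/39)*(1/2126) + 11/919 = (1810/39)*(1/2126) + 11/919 = 905/41457 + 11/919 = 1287722/38098983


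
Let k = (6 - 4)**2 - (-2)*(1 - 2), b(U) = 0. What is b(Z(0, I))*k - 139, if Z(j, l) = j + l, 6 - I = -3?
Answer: -139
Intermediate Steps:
I = 9 (I = 6 - 1*(-3) = 6 + 3 = 9)
k = 2 (k = 2**2 - (-2)*(-1) = 4 - 1*2 = 4 - 2 = 2)
b(Z(0, I))*k - 139 = 0*2 - 139 = 0 - 139 = -139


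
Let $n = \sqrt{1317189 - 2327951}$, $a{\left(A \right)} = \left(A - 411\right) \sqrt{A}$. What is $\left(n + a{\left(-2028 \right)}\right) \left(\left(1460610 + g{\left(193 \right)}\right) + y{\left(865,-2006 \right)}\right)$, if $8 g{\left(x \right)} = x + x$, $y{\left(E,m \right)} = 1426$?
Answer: $\frac{5848337 i \left(\sqrt{1010762} - 63414 \sqrt{3}\right)}{4} \approx - 1.5912 \cdot 10^{11} i$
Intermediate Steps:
$g{\left(x \right)} = \frac{x}{4}$ ($g{\left(x \right)} = \frac{x + x}{8} = \frac{2 x}{8} = \frac{x}{4}$)
$a{\left(A \right)} = \sqrt{A} \left(-411 + A\right)$ ($a{\left(A \right)} = \left(-411 + A\right) \sqrt{A} = \sqrt{A} \left(-411 + A\right)$)
$n = i \sqrt{1010762}$ ($n = \sqrt{-1010762} = i \sqrt{1010762} \approx 1005.4 i$)
$\left(n + a{\left(-2028 \right)}\right) \left(\left(1460610 + g{\left(193 \right)}\right) + y{\left(865,-2006 \right)}\right) = \left(i \sqrt{1010762} + \sqrt{-2028} \left(-411 - 2028\right)\right) \left(\left(1460610 + \frac{1}{4} \cdot 193\right) + 1426\right) = \left(i \sqrt{1010762} + 26 i \sqrt{3} \left(-2439\right)\right) \left(\left(1460610 + \frac{193}{4}\right) + 1426\right) = \left(i \sqrt{1010762} - 63414 i \sqrt{3}\right) \left(\frac{5842633}{4} + 1426\right) = \left(i \sqrt{1010762} - 63414 i \sqrt{3}\right) \frac{5848337}{4} = - \frac{185433221259 i \sqrt{3}}{2} + \frac{5848337 i \sqrt{1010762}}{4}$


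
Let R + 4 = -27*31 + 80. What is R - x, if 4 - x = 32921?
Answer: 32156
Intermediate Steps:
x = -32917 (x = 4 - 1*32921 = 4 - 32921 = -32917)
R = -761 (R = -4 + (-27*31 + 80) = -4 + (-837 + 80) = -4 - 757 = -761)
R - x = -761 - 1*(-32917) = -761 + 32917 = 32156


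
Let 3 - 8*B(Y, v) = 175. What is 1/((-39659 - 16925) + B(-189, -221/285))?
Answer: -2/113211 ≈ -1.7666e-5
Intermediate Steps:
B(Y, v) = -43/2 (B(Y, v) = 3/8 - ⅛*175 = 3/8 - 175/8 = -43/2)
1/((-39659 - 16925) + B(-189, -221/285)) = 1/((-39659 - 16925) - 43/2) = 1/(-56584 - 43/2) = 1/(-113211/2) = -2/113211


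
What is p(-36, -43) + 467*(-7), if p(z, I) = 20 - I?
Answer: -3206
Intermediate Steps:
p(-36, -43) + 467*(-7) = (20 - 1*(-43)) + 467*(-7) = (20 + 43) - 3269 = 63 - 3269 = -3206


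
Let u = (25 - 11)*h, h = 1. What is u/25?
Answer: 14/25 ≈ 0.56000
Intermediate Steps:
u = 14 (u = (25 - 11)*1 = 14*1 = 14)
u/25 = 14/25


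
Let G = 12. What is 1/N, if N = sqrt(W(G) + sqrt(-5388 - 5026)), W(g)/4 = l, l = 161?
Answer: 1/sqrt(644 + I*sqrt(10414)) ≈ 0.039041 - 0.0030741*I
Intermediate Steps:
W(g) = 644 (W(g) = 4*161 = 644)
N = sqrt(644 + I*sqrt(10414)) (N = sqrt(644 + sqrt(-5388 - 5026)) = sqrt(644 + sqrt(-10414)) = sqrt(644 + I*sqrt(10414)) ≈ 25.456 + 2.0044*I)
1/N = 1/(sqrt(644 + I*sqrt(10414))) = 1/sqrt(644 + I*sqrt(10414))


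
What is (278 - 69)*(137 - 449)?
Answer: -65208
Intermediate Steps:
(278 - 69)*(137 - 449) = 209*(-312) = -65208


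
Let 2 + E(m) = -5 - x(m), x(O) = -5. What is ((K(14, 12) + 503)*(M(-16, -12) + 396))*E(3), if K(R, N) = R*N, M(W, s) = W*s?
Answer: -789096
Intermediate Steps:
K(R, N) = N*R
E(m) = -2 (E(m) = -2 + (-5 - 1*(-5)) = -2 + (-5 + 5) = -2 + 0 = -2)
((K(14, 12) + 503)*(M(-16, -12) + 396))*E(3) = ((12*14 + 503)*(-16*(-12) + 396))*(-2) = ((168 + 503)*(192 + 396))*(-2) = (671*588)*(-2) = 394548*(-2) = -789096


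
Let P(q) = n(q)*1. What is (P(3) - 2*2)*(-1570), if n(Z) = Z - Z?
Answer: 6280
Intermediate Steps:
n(Z) = 0
P(q) = 0 (P(q) = 0*1 = 0)
(P(3) - 2*2)*(-1570) = (0 - 2*2)*(-1570) = (0 - 4)*(-1570) = -4*(-1570) = 6280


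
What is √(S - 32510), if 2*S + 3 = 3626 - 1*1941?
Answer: I*√31669 ≈ 177.96*I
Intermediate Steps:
S = 841 (S = -3/2 + (3626 - 1*1941)/2 = -3/2 + (3626 - 1941)/2 = -3/2 + (½)*1685 = -3/2 + 1685/2 = 841)
√(S - 32510) = √(841 - 32510) = √(-31669) = I*√31669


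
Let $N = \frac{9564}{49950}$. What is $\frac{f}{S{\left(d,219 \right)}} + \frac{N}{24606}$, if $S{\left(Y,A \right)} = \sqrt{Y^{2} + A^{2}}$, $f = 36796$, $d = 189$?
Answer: $\frac{797}{102422475} + \frac{18398 \sqrt{9298}}{13947} \approx 127.2$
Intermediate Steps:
$S{\left(Y,A \right)} = \sqrt{A^{2} + Y^{2}}$
$N = \frac{1594}{8325}$ ($N = 9564 \cdot \frac{1}{49950} = \frac{1594}{8325} \approx 0.19147$)
$\frac{f}{S{\left(d,219 \right)}} + \frac{N}{24606} = \frac{36796}{\sqrt{219^{2} + 189^{2}}} + \frac{1594}{8325 \cdot 24606} = \frac{36796}{\sqrt{47961 + 35721}} + \frac{1594}{8325} \cdot \frac{1}{24606} = \frac{36796}{\sqrt{83682}} + \frac{797}{102422475} = \frac{36796}{3 \sqrt{9298}} + \frac{797}{102422475} = 36796 \frac{\sqrt{9298}}{27894} + \frac{797}{102422475} = \frac{18398 \sqrt{9298}}{13947} + \frac{797}{102422475} = \frac{797}{102422475} + \frac{18398 \sqrt{9298}}{13947}$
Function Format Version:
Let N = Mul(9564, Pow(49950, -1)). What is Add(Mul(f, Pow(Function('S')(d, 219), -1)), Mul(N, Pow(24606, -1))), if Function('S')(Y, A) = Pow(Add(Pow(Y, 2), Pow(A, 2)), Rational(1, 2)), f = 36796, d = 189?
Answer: Add(Rational(797, 102422475), Mul(Rational(18398, 13947), Pow(9298, Rational(1, 2)))) ≈ 127.20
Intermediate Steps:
Function('S')(Y, A) = Pow(Add(Pow(A, 2), Pow(Y, 2)), Rational(1, 2))
N = Rational(1594, 8325) (N = Mul(9564, Rational(1, 49950)) = Rational(1594, 8325) ≈ 0.19147)
Add(Mul(f, Pow(Function('S')(d, 219), -1)), Mul(N, Pow(24606, -1))) = Add(Mul(36796, Pow(Pow(Add(Pow(219, 2), Pow(189, 2)), Rational(1, 2)), -1)), Mul(Rational(1594, 8325), Pow(24606, -1))) = Add(Mul(36796, Pow(Pow(Add(47961, 35721), Rational(1, 2)), -1)), Mul(Rational(1594, 8325), Rational(1, 24606))) = Add(Mul(36796, Pow(Pow(83682, Rational(1, 2)), -1)), Rational(797, 102422475)) = Add(Mul(36796, Pow(Mul(3, Pow(9298, Rational(1, 2))), -1)), Rational(797, 102422475)) = Add(Mul(36796, Mul(Rational(1, 27894), Pow(9298, Rational(1, 2)))), Rational(797, 102422475)) = Add(Mul(Rational(18398, 13947), Pow(9298, Rational(1, 2))), Rational(797, 102422475)) = Add(Rational(797, 102422475), Mul(Rational(18398, 13947), Pow(9298, Rational(1, 2))))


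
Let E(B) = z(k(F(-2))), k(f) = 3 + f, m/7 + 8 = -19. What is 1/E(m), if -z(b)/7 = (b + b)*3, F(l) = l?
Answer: -1/42 ≈ -0.023810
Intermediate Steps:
m = -189 (m = -56 + 7*(-19) = -56 - 133 = -189)
z(b) = -42*b (z(b) = -7*(b + b)*3 = -7*2*b*3 = -42*b)
E(B) = -42 (E(B) = -42*(3 - 2) = -42*1 = -42)
1/E(m) = 1/(-42) = -1/42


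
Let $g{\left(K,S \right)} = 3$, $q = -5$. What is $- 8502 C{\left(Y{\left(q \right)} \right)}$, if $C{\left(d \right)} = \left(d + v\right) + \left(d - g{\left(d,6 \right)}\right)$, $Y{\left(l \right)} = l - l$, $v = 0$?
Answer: $25506$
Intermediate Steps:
$Y{\left(l \right)} = 0$
$C{\left(d \right)} = -3 + 2 d$ ($C{\left(d \right)} = \left(d + 0\right) + \left(d - 3\right) = d + \left(d - 3\right) = d + \left(-3 + d\right) = -3 + 2 d$)
$- 8502 C{\left(Y{\left(q \right)} \right)} = - 8502 \left(-3 + 2 \cdot 0\right) = - 8502 \left(-3 + 0\right) = \left(-8502\right) \left(-3\right) = 25506$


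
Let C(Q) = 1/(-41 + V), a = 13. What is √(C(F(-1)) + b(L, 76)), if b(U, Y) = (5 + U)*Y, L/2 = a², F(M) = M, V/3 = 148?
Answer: √4233678215/403 ≈ 161.46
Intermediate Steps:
V = 444 (V = 3*148 = 444)
L = 338 (L = 2*13² = 2*169 = 338)
b(U, Y) = Y*(5 + U)
C(Q) = 1/403 (C(Q) = 1/(-41 + 444) = 1/403)
√(C(F(-1)) + b(L, 76)) = √(1/403 + 76*(5 + 338)) = √(1/403 + 76*343) = √(1/403 + 26068) = √(10505405/403) = √4233678215/403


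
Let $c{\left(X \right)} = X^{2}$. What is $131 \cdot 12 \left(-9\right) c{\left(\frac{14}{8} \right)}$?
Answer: $- \frac{173313}{4} \approx -43328.0$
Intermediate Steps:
$131 \cdot 12 \left(-9\right) c{\left(\frac{14}{8} \right)} = 131 \cdot 12 \left(-9\right) \left(\frac{14}{8}\right)^{2} = 131 \left(-108\right) \left(14 \cdot \frac{1}{8}\right)^{2} = - 14148 \left(\frac{7}{4}\right)^{2} = \left(-14148\right) \frac{49}{16} = - \frac{173313}{4}$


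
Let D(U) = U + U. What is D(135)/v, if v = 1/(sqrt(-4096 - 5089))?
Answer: 270*I*sqrt(9185) ≈ 25876.0*I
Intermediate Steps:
D(U) = 2*U
v = -I*sqrt(9185)/9185 (v = 1/(sqrt(-9185)) = 1/(I*sqrt(9185)) = -I*sqrt(9185)/9185 ≈ -0.010434*I)
D(135)/v = (2*135)/((-I*sqrt(9185)/9185)) = 270*(I*sqrt(9185)) = 270*I*sqrt(9185)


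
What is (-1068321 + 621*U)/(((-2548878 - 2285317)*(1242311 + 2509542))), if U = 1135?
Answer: 363486/18137189013335 ≈ 2.0041e-8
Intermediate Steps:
(-1068321 + 621*U)/(((-2548878 - 2285317)*(1242311 + 2509542))) = (-1068321 + 621*1135)/(((-2548878 - 2285317)*(1242311 + 2509542))) = (-1068321 + 704835)/((-4834195*3751853)) = -363486/(-18137189013335) = -363486*(-1/18137189013335) = 363486/18137189013335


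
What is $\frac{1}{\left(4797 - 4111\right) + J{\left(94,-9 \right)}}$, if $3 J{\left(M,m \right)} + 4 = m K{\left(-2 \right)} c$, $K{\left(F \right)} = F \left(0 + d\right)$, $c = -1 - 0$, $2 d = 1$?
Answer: $\frac{3}{2045} \approx 0.001467$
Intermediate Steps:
$d = \frac{1}{2}$ ($d = \frac{1}{2} \cdot 1 = \frac{1}{2} \approx 0.5$)
$c = -1$ ($c = -1 + 0 = -1$)
$K{\left(F \right)} = \frac{F}{2}$ ($K{\left(F \right)} = F \left(0 + \frac{1}{2}\right) = F \frac{1}{2} = \frac{F}{2}$)
$J{\left(M,m \right)} = - \frac{4}{3} + \frac{m}{3}$ ($J{\left(M,m \right)} = - \frac{4}{3} + \frac{m \frac{1}{2} \left(-2\right) \left(-1\right)}{3} = - \frac{4}{3} + \frac{m \left(-1\right) \left(-1\right)}{3} = - \frac{4}{3} + \frac{- m \left(-1\right)}{3} = - \frac{4}{3} + \frac{m}{3}$)
$\frac{1}{\left(4797 - 4111\right) + J{\left(94,-9 \right)}} = \frac{1}{\left(4797 - 4111\right) + \left(- \frac{4}{3} + \frac{1}{3} \left(-9\right)\right)} = \frac{1}{686 - \frac{13}{3}} = \frac{1}{\frac{2045}{3}} = \frac{3}{2045}$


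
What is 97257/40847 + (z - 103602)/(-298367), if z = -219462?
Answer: 42214474527/12187396849 ≈ 3.4638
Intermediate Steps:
97257/40847 + (z - 103602)/(-298367) = 97257/40847 + (-219462 - 103602)/(-298367) = 97257*(1/40847) - 323064*(-1/298367) = 97257/40847 + 323064/298367 = 42214474527/12187396849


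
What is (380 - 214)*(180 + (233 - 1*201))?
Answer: 35192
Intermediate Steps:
(380 - 214)*(180 + (233 - 1*201)) = 166*(180 + (233 - 201)) = 166*(180 + 32) = 166*212 = 35192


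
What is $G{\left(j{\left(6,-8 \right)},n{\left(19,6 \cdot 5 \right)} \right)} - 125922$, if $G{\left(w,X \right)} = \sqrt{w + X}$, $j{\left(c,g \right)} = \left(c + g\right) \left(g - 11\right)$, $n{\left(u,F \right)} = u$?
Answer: $-125922 + \sqrt{57} \approx -1.2591 \cdot 10^{5}$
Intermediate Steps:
$j{\left(c,g \right)} = \left(-11 + g\right) \left(c + g\right)$ ($j{\left(c,g \right)} = \left(c + g\right) \left(-11 + g\right) = \left(-11 + g\right) \left(c + g\right)$)
$G{\left(w,X \right)} = \sqrt{X + w}$
$G{\left(j{\left(6,-8 \right)},n{\left(19,6 \cdot 5 \right)} \right)} - 125922 = \sqrt{19 + \left(\left(-8\right)^{2} - 66 - -88 + 6 \left(-8\right)\right)} - 125922 = \sqrt{19 + \left(64 - 66 + 88 - 48\right)} - 125922 = \sqrt{19 + 38} - 125922 = \sqrt{57} - 125922 = -125922 + \sqrt{57}$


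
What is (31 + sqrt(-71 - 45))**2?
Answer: 845 + 124*I*sqrt(29) ≈ 845.0 + 667.76*I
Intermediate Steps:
(31 + sqrt(-71 - 45))**2 = (31 + sqrt(-116))**2 = (31 + 2*I*sqrt(29))**2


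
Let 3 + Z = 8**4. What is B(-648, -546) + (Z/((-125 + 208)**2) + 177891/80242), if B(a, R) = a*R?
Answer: 195582065643109/552787138 ≈ 3.5381e+5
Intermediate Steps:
B(a, R) = R*a
Z = 4093 (Z = -3 + 8**4 = -3 + 4096 = 4093)
B(-648, -546) + (Z/((-125 + 208)**2) + 177891/80242) = -546*(-648) + (4093/((-125 + 208)**2) + 177891/80242) = 353808 + (4093/(83**2) + 177891*(1/80242)) = 353808 + (4093/6889 + 177891/80242) = 353808 + 1553921605/552787138 = 195582065643109/552787138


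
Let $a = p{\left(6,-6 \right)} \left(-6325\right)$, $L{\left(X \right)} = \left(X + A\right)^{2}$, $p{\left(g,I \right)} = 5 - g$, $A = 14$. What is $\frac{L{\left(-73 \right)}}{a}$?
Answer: $\frac{3481}{6325} \approx 0.55036$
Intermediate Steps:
$L{\left(X \right)} = \left(14 + X\right)^{2}$ ($L{\left(X \right)} = \left(X + 14\right)^{2} = \left(14 + X\right)^{2}$)
$a = 6325$ ($a = \left(5 - 6\right) \left(-6325\right) = \left(-1\right) \left(-6325\right) = 6325$)
$\frac{L{\left(-73 \right)}}{a} = \frac{\left(14 - 73\right)^{2}}{6325} = \left(-59\right)^{2} \cdot \frac{1}{6325} = 3481 \cdot \frac{1}{6325} = \frac{3481}{6325}$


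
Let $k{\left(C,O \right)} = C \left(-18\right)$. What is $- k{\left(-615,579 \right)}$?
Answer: $-11070$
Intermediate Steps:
$k{\left(C,O \right)} = - 18 C$
$- k{\left(-615,579 \right)} = - \left(-18\right) \left(-615\right) = \left(-1\right) 11070 = -11070$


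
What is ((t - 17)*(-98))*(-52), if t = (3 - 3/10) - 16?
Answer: -772044/5 ≈ -1.5441e+5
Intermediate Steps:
t = -133/10 (t = (3 - 3*1/10) - 16 = (3 - 3/10) - 16 = 27/10 - 16 = -133/10 ≈ -13.300)
((t - 17)*(-98))*(-52) = ((-133/10 - 17)*(-98))*(-52) = -303/10*(-98)*(-52) = (14847/5)*(-52) = -772044/5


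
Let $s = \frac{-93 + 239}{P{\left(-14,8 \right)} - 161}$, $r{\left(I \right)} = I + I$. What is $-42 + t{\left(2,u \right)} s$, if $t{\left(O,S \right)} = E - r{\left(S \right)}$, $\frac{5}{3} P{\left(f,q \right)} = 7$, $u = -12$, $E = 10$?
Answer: $- \frac{14437}{196} \approx -73.658$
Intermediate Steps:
$r{\left(I \right)} = 2 I$
$P{\left(f,q \right)} = \frac{21}{5}$ ($P{\left(f,q \right)} = \frac{3}{5} \cdot 7 = \frac{21}{5}$)
$t{\left(O,S \right)} = 10 - 2 S$
$s = - \frac{365}{392}$ ($s = \frac{-93 + 239}{\frac{21}{5} - 161} = \frac{146}{- \frac{784}{5}} = 146 \left(- \frac{5}{784}\right) = - \frac{365}{392} \approx -0.93112$)
$-42 + t{\left(2,u \right)} s = -42 + \left(10 - -24\right) \left(- \frac{365}{392}\right) = -42 + \left(10 + 24\right) \left(- \frac{365}{392}\right) = -42 + 34 \left(- \frac{365}{392}\right) = -42 - \frac{6205}{196} = - \frac{14437}{196}$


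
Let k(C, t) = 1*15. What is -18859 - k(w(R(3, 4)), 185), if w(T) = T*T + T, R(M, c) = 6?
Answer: -18874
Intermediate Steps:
w(T) = T + T² (w(T) = T² + T = T + T²)
k(C, t) = 15
-18859 - k(w(R(3, 4)), 185) = -18859 - 1*15 = -18859 - 15 = -18874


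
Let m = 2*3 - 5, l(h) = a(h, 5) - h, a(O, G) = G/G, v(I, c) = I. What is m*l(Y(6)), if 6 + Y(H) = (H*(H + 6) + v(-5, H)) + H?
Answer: -66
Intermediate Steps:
a(O, G) = 1
Y(H) = -11 + H + H*(6 + H) (Y(H) = -6 + ((H*(H + 6) - 5) + H) = -6 + ((H*(6 + H) - 5) + H) = -6 + ((-5 + H*(6 + H)) + H) = -6 + (-5 + H + H*(6 + H)) = -11 + H + H*(6 + H))
l(h) = 1 - h
m = 1 (m = 6 - 5 = 1)
m*l(Y(6)) = 1*(1 - (-11 + 6² + 7*6)) = 1*(1 - (-11 + 36 + 42)) = 1*(1 - 1*67) = 1*(1 - 67) = 1*(-66) = -66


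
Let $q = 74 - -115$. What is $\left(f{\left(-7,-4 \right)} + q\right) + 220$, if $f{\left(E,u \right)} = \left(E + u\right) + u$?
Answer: $394$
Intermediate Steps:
$f{\left(E,u \right)} = E + 2 u$
$q = 189$ ($q = 74 + 115 = 189$)
$\left(f{\left(-7,-4 \right)} + q\right) + 220 = \left(\left(-7 + 2 \left(-4\right)\right) + 189\right) + 220 = \left(\left(-7 - 8\right) + 189\right) + 220 = \left(-15 + 189\right) + 220 = 174 + 220 = 394$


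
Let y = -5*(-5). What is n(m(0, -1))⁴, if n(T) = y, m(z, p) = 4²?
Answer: 390625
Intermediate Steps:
m(z, p) = 16
y = 25
n(T) = 25
n(m(0, -1))⁴ = 25⁴ = 390625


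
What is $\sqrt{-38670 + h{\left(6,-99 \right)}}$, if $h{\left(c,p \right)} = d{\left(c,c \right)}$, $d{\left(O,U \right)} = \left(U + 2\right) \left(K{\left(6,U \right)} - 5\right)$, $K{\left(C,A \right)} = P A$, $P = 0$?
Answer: $7 i \sqrt{790} \approx 196.75 i$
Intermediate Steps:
$K{\left(C,A \right)} = 0$ ($K{\left(C,A \right)} = 0 A = 0$)
$d{\left(O,U \right)} = -10 - 5 U$ ($d{\left(O,U \right)} = \left(U + 2\right) \left(0 - 5\right) = \left(2 + U\right) \left(-5\right) = -10 - 5 U$)
$h{\left(c,p \right)} = -10 - 5 c$
$\sqrt{-38670 + h{\left(6,-99 \right)}} = \sqrt{-38670 - 40} = \sqrt{-38710} = 7 i \sqrt{790}$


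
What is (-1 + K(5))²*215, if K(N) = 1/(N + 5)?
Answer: 3483/20 ≈ 174.15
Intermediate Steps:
K(N) = 1/(5 + N)
(-1 + K(5))²*215 = (-1 + 1/(5 + 5))²*215 = (-1 + 1/10)²*215 = (-1 + ⅒)²*215 = (-9/10)²*215 = (81/100)*215 = 3483/20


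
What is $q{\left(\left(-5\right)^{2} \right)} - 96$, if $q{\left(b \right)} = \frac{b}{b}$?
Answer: $-95$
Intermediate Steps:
$q{\left(b \right)} = 1$
$q{\left(\left(-5\right)^{2} \right)} - 96 = 1 - 96 = -95$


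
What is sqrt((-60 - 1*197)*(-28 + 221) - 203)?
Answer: 2*I*sqrt(12451) ≈ 223.17*I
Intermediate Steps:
sqrt((-60 - 1*197)*(-28 + 221) - 203) = sqrt((-60 - 197)*193 - 203) = sqrt(-257*193 - 203) = sqrt(-49601 - 203) = sqrt(-49804) = 2*I*sqrt(12451)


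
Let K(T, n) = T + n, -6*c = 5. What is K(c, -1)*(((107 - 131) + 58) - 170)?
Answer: 748/3 ≈ 249.33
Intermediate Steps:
c = -⅚ (c = -⅙*5 = -⅚ ≈ -0.83333)
K(c, -1)*(((107 - 131) + 58) - 170) = (-⅚ - 1)*(((107 - 131) + 58) - 170) = -11*((-24 + 58) - 170)/6 = -11*(34 - 170)/6 = -11/6*(-136) = 748/3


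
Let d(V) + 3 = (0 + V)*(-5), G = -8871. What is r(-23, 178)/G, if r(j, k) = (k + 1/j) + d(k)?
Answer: 5482/68011 ≈ 0.080605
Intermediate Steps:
d(V) = -3 - 5*V (d(V) = -3 + (0 + V)*(-5) = -3 + V*(-5) = -3 - 5*V)
r(j, k) = -3 + 1/j - 4*k (r(j, k) = (k + 1/j) + (-3 - 5*k) = -3 + 1/j - 4*k)
r(-23, 178)/G = (-3 + 1/(-23) - 4*178)/(-8871) = (-3 - 1/23 - 712)*(-1/8871) = -16446/23*(-1/8871) = 5482/68011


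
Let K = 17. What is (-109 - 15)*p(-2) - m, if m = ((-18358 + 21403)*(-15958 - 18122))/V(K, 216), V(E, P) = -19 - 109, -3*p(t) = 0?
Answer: -3242925/4 ≈ -8.1073e+5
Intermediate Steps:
p(t) = 0 (p(t) = -⅓*0 = 0)
V(E, P) = -128
m = 3242925/4 (m = ((-18358 + 21403)*(-15958 - 18122))/(-128) = (3045*(-34080))*(-1/128) = -103773600*(-1/128) = 3242925/4 ≈ 8.1073e+5)
(-109 - 15)*p(-2) - m = (-109 - 15)*0 - 1*3242925/4 = -124*0 - 3242925/4 = 0 - 3242925/4 = -3242925/4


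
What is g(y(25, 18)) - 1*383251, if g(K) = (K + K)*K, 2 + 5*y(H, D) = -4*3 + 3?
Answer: -9581033/25 ≈ -3.8324e+5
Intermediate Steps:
y(H, D) = -11/5 (y(H, D) = -⅖ + (-4*3 + 3)/5 = -⅖ + (-12 + 3)/5 = -⅖ + (⅕)*(-9) = -⅖ - 9/5 = -11/5)
g(K) = 2*K² (g(K) = (2*K)*K = 2*K²)
g(y(25, 18)) - 1*383251 = 2*(-11/5)² - 1*383251 = 2*(121/25) - 383251 = 242/25 - 383251 = -9581033/25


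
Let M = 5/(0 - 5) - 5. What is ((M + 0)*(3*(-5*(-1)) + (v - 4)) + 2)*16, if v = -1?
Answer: -928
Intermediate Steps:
M = -6 (M = 5/(-5) - 5 = 5*(-⅕) - 5 = -1 - 5 = -6)
((M + 0)*(3*(-5*(-1)) + (v - 4)) + 2)*16 = ((-6 + 0)*(3*(-5*(-1)) + (-1 - 4)) + 2)*16 = (-6*(3*5 - 5) + 2)*16 = (-6*(15 - 5) + 2)*16 = (-6*10 + 2)*16 = (-60 + 2)*16 = -58*16 = -928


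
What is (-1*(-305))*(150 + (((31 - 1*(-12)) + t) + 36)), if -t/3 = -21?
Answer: 89060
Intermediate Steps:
t = 63 (t = -3*(-21) = 63)
(-1*(-305))*(150 + (((31 - 1*(-12)) + t) + 36)) = (-1*(-305))*(150 + (((31 - 1*(-12)) + 63) + 36)) = 305*(150 + (((31 + 12) + 63) + 36)) = 305*(150 + ((43 + 63) + 36)) = 305*(150 + (106 + 36)) = 305*(150 + 142) = 305*292 = 89060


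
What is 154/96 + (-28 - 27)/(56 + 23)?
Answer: 3443/3792 ≈ 0.90796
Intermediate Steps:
154/96 + (-28 - 27)/(56 + 23) = 154*(1/96) - 55/79 = 77/48 - 55*1/79 = 77/48 - 55/79 = 3443/3792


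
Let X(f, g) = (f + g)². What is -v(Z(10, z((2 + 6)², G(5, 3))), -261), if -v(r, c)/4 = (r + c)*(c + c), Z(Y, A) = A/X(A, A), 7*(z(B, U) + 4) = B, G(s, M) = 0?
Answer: 1089733/2 ≈ 5.4487e+5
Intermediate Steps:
z(B, U) = -4 + B/7
Z(Y, A) = 1/(4*A) (Z(Y, A) = A/((A + A)²) = A/((2*A)²) = A/((4*A²)) = A*(1/(4*A²)) = 1/(4*A))
v(r, c) = -8*c*(c + r) (v(r, c) = -4*(r + c)*(c + c) = -4*(c + r)*2*c = -8*c*(c + r))
-v(Z(10, z((2 + 6)², G(5, 3))), -261) = -(-8)*(-261)*(-261 + 1/(4*(-4 + (2 + 6)²/7))) = -(-8)*(-261)*(-261 + 1/(4*(-4 + (⅐)*8²))) = -(-8)*(-261)*(-261 + 1/(4*(-4 + (⅐)*64))) = -(-8)*(-261)*(-261 + 1/(4*(-4 + 64/7))) = -(-8)*(-261)*(-261 + 1/(4*(36/7))) = -(-8)*(-261)*(-261 + (¼)*(7/36)) = -(-8)*(-261)*(-261 + 7/144) = -(-8)*(-261)*(-37577)/144 = -1*(-1089733/2) = 1089733/2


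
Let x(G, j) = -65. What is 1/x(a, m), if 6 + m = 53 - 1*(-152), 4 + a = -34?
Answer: -1/65 ≈ -0.015385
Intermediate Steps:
a = -38 (a = -4 - 34 = -38)
m = 199 (m = -6 + (53 - 1*(-152)) = -6 + (53 + 152) = -6 + 205 = 199)
1/x(a, m) = 1/(-65) = -1/65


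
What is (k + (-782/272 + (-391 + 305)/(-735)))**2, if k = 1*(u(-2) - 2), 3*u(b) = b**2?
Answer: 405498769/34574400 ≈ 11.728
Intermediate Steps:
u(b) = b**2/3
k = -2/3 (k = 1*((1/3)*(-2)**2 - 2) = 1*((1/3)*4 - 2) = 1*(4/3 - 2) = 1*(-2/3) = -2/3 ≈ -0.66667)
(k + (-782/272 + (-391 + 305)/(-735)))**2 = (-2/3 + (-782/272 + (-391 + 305)/(-735)))**2 = (-2/3 + (-782*1/272 - 86*(-1/735)))**2 = (-2/3 + (-23/8 + 86/735))**2 = (-2/3 - 16217/5880)**2 = (-20137/5880)**2 = 405498769/34574400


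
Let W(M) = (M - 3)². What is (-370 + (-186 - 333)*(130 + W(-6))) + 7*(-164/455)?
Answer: -7142299/65 ≈ -1.0988e+5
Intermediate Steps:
W(M) = (-3 + M)²
(-370 + (-186 - 333)*(130 + W(-6))) + 7*(-164/455) = (-370 + (-186 - 333)*(130 + (-3 - 6)²)) + 7*(-164/455) = (-370 - 519*(130 + (-9)²)) + 7*(-164*1/455) = (-370 - 519*(130 + 81)) + 7*(-164/455) = (-370 - 519*211) - 164/65 = (-370 - 109509) - 164/65 = -109879 - 164/65 = -7142299/65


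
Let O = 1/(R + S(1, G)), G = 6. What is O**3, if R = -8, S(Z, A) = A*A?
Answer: 1/21952 ≈ 4.5554e-5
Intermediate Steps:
S(Z, A) = A**2
O = 1/28 (O = 1/(-8 + 6**2) = 1/(-8 + 36) = 1/28 ≈ 0.035714)
O**3 = (1/28)**3 = 1/21952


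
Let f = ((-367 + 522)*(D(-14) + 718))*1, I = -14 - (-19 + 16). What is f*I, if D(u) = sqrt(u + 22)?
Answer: -1224190 - 3410*sqrt(2) ≈ -1.2290e+6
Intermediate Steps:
D(u) = sqrt(22 + u)
I = -11 (I = -14 - 1*(-3) = -14 + 3 = -11)
f = 111290 + 310*sqrt(2) (f = ((-367 + 522)*(sqrt(22 - 14) + 718))*1 = (155*(sqrt(8) + 718))*1 = (155*(2*sqrt(2) + 718))*1 = (155*(718 + 2*sqrt(2)))*1 = (111290 + 310*sqrt(2))*1 = 111290 + 310*sqrt(2) ≈ 1.1173e+5)
f*I = (111290 + 310*sqrt(2))*(-11) = -1224190 - 3410*sqrt(2)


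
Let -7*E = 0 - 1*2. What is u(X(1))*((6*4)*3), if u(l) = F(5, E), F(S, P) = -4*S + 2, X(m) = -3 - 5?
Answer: -1296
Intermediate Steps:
X(m) = -8
E = 2/7 (E = -(0 - 1*2)/7 = -(0 - 2)/7 = -⅐*(-2) = 2/7 ≈ 0.28571)
F(S, P) = 2 - 4*S
u(l) = -18 (u(l) = 2 - 4*5 = 2 - 20 = -18)
u(X(1))*((6*4)*3) = -18*6*4*3 = -432*3 = -18*72 = -1296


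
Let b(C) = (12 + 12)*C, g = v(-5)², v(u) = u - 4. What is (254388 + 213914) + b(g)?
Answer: 470246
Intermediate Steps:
v(u) = -4 + u
g = 81 (g = (-4 - 5)² = (-9)² = 81)
b(C) = 24*C
(254388 + 213914) + b(g) = (254388 + 213914) + 24*81 = 468302 + 1944 = 470246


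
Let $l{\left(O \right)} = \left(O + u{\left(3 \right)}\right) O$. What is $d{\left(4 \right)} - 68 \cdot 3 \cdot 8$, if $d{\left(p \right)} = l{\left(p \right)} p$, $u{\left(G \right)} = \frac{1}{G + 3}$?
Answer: $- \frac{4696}{3} \approx -1565.3$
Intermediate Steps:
$u{\left(G \right)} = \frac{1}{3 + G}$
$l{\left(O \right)} = O \left(\frac{1}{6} + O\right)$ ($l{\left(O \right)} = \left(O + \frac{1}{3 + 3}\right) O = \left(O + \frac{1}{6}\right) O = \left(\frac{1}{6} + O\right) O = O \left(\frac{1}{6} + O\right)$)
$d{\left(p \right)} = p^{2} \left(\frac{1}{6} + p\right)$ ($d{\left(p \right)} = p \left(\frac{1}{6} + p\right) p = p^{2} \left(\frac{1}{6} + p\right)$)
$d{\left(4 \right)} - 68 \cdot 3 \cdot 8 = 4^{2} \left(\frac{1}{6} + 4\right) - 68 \cdot 3 \cdot 8 = 16 \cdot \frac{25}{6} - 1632 = \frac{200}{3} - 1632 = - \frac{4696}{3}$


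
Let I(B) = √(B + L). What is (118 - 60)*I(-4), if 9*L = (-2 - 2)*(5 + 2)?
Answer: 464*I/3 ≈ 154.67*I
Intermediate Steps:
L = -28/9 (L = ((-2 - 2)*(5 + 2))/9 = (-4*7)/9 = (⅑)*(-28) = -28/9 ≈ -3.1111)
I(B) = √(-28/9 + B) (I(B) = √(B - 28/9) = √(-28/9 + B))
(118 - 60)*I(-4) = (118 - 60)*(√(-28 + 9*(-4))/3) = 58*(√(-28 - 36)/3) = 58*(√(-64)/3) = 58*((8*I)/3) = 58*(8*I/3) = 464*I/3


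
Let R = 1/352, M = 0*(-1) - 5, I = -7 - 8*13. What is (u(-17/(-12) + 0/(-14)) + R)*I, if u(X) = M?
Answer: 195249/352 ≈ 554.68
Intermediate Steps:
I = -111 (I = -7 - 104 = -111)
M = -5 (M = 0 - 5 = -5)
u(X) = -5
R = 1/352 ≈ 0.0028409
(u(-17/(-12) + 0/(-14)) + R)*I = (-5 + 1/352)*(-111) = -1759/352*(-111) = 195249/352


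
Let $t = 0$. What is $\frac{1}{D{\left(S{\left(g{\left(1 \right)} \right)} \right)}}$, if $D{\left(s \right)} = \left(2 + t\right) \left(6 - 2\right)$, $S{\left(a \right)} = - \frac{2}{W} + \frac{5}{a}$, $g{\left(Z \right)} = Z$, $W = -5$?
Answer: $\frac{1}{8} \approx 0.125$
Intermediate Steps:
$S{\left(a \right)} = \frac{2}{5} + \frac{5}{a}$ ($S{\left(a \right)} = - \frac{2}{-5} + \frac{5}{a} = \left(-2\right) \left(- \frac{1}{5}\right) + \frac{5}{a} = \frac{2}{5} + \frac{5}{a}$)
$D{\left(s \right)} = 8$ ($D{\left(s \right)} = \left(2 + 0\right) \left(6 - 2\right) = 2 \cdot 4 = 8$)
$\frac{1}{D{\left(S{\left(g{\left(1 \right)} \right)} \right)}} = \frac{1}{8}$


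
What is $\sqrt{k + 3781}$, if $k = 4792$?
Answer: $\sqrt{8573} \approx 92.59$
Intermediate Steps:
$\sqrt{k + 3781} = \sqrt{4792 + 3781} = \sqrt{8573}$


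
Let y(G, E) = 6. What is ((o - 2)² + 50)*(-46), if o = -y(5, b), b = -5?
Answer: -5244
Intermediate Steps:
o = -6 (o = -1*6 = -6)
((o - 2)² + 50)*(-46) = ((-6 - 2)² + 50)*(-46) = ((-8)² + 50)*(-46) = (64 + 50)*(-46) = 114*(-46) = -5244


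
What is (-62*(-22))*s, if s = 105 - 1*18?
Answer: 118668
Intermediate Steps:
s = 87 (s = 105 - 18 = 87)
(-62*(-22))*s = -62*(-22)*87 = 1364*87 = 118668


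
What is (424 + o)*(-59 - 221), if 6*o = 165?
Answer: -126420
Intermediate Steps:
o = 55/2 (o = (1/6)*165 = 55/2 ≈ 27.500)
(424 + o)*(-59 - 221) = (424 + 55/2)*(-59 - 221) = (903/2)*(-280) = -126420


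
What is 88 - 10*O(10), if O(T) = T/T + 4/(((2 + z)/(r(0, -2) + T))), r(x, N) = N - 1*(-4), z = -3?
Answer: 558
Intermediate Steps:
r(x, N) = 4 + N (r(x, N) = N + 4 = 4 + N)
O(T) = -7 - 4*T (O(T) = T/T + 4/(((2 - 3)/((4 - 2) + T))) = 1 + 4/((-1/(2 + T))) = 1 + 4*(-2 - T) = 1 + (-8 - 4*T) = -7 - 4*T)
88 - 10*O(10) = 88 - 10*(-7 - 4*10) = 88 - 10*(-7 - 40) = 88 - 10*(-47) = 88 + 470 = 558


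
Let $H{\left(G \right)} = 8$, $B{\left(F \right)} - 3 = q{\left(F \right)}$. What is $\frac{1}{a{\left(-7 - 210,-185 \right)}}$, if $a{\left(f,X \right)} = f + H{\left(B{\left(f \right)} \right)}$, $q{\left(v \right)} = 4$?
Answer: $- \frac{1}{209} \approx -0.0047847$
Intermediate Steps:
$B{\left(F \right)} = 7$ ($B{\left(F \right)} = 3 + 4 = 7$)
$a{\left(f,X \right)} = 8 + f$ ($a{\left(f,X \right)} = f + 8 = 8 + f$)
$\frac{1}{a{\left(-7 - 210,-185 \right)}} = \frac{1}{8 - 217} = \frac{1}{-209} = - \frac{1}{209}$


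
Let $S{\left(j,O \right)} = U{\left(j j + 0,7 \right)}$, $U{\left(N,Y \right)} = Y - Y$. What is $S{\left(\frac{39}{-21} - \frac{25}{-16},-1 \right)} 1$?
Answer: $0$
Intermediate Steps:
$U{\left(N,Y \right)} = 0$
$S{\left(j,O \right)} = 0$
$S{\left(\frac{39}{-21} - \frac{25}{-16},-1 \right)} 1 = 0 \cdot 1 = 0$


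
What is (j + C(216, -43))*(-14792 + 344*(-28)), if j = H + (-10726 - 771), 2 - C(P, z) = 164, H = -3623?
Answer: 373247568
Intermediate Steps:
C(P, z) = -162 (C(P, z) = 2 - 1*164 = 2 - 164 = -162)
j = -15120 (j = -3623 + (-10726 - 771) = -3623 - 11497 = -15120)
(j + C(216, -43))*(-14792 + 344*(-28)) = (-15120 - 162)*(-14792 + 344*(-28)) = -15282*(-14792 - 9632) = -15282*(-24424) = 373247568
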